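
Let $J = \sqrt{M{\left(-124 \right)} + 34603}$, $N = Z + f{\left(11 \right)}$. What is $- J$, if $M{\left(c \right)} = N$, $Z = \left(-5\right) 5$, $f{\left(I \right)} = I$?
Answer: $- \sqrt{34589} \approx -185.98$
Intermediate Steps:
$Z = -25$
$N = -14$ ($N = -25 + 11 = -14$)
$M{\left(c \right)} = -14$
$J = \sqrt{34589}$ ($J = \sqrt{-14 + 34603} = \sqrt{34589} \approx 185.98$)
$- J = - \sqrt{34589}$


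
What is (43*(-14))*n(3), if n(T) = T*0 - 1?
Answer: 602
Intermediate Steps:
n(T) = -1 (n(T) = 0 - 1 = -1)
(43*(-14))*n(3) = (43*(-14))*(-1) = -602*(-1) = 602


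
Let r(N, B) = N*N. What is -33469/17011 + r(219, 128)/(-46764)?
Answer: -264556543/88389156 ≈ -2.9931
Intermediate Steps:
r(N, B) = N²
-33469/17011 + r(219, 128)/(-46764) = -33469/17011 + 219²/(-46764) = -33469*1/17011 + 47961*(-1/46764) = -33469/17011 - 5329/5196 = -264556543/88389156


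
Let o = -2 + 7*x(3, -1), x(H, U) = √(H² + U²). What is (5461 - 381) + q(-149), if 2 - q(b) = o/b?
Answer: 757216/149 + 7*√10/149 ≈ 5082.1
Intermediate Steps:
o = -2 + 7*√10 (o = -2 + 7*√(3² + (-1)²) = -2 + 7*√(9 + 1) = -2 + 7*√10 ≈ 20.136)
q(b) = 2 - (-2 + 7*√10)/b
(5461 - 381) + q(-149) = (5461 - 381) + (2 - 7*√10 + 2*(-149))/(-149) = 5080 - (2 - 7*√10 - 298)/149 = 5080 - (-296 - 7*√10)/149 = 5080 + (296/149 + 7*√10/149) = 757216/149 + 7*√10/149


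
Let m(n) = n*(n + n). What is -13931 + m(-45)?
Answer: -9881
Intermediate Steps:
m(n) = 2*n² (m(n) = n*(2*n) = 2*n²)
-13931 + m(-45) = -13931 + 2*(-45)² = -13931 + 2*2025 = -13931 + 4050 = -9881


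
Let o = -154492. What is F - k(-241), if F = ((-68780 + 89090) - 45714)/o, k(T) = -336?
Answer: 12983679/38623 ≈ 336.16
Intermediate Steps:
F = 6351/38623 (F = ((-68780 + 89090) - 45714)/(-154492) = (20310 - 45714)*(-1/154492) = -25404*(-1/154492) = 6351/38623 ≈ 0.16444)
F - k(-241) = 6351/38623 - 1*(-336) = 6351/38623 + 336 = 12983679/38623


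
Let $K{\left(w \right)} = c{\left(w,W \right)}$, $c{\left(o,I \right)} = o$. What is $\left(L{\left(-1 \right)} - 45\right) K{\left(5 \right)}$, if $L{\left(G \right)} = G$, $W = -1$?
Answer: $-230$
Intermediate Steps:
$K{\left(w \right)} = w$
$\left(L{\left(-1 \right)} - 45\right) K{\left(5 \right)} = \left(-1 - 45\right) 5 = \left(-46\right) 5 = -230$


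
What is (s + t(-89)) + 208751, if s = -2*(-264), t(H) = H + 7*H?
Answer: 208567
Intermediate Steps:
t(H) = 8*H
s = 528
(s + t(-89)) + 208751 = (528 + 8*(-89)) + 208751 = (528 - 712) + 208751 = -184 + 208751 = 208567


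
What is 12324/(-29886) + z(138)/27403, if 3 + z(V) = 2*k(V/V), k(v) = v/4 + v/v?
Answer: -112576505/272988686 ≈ -0.41238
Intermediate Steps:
k(v) = 1 + v/4 (k(v) = v*(¼) + 1 = v/4 + 1 = 1 + v/4)
z(V) = -½ (z(V) = -3 + 2*(1 + (V/V)/4) = -3 + 2*(1 + (¼)*1) = -3 + 2*(1 + ¼) = -3 + 2*(5/4) = -3 + 5/2 = -½)
12324/(-29886) + z(138)/27403 = 12324/(-29886) - ½/27403 = 12324*(-1/29886) - ½*1/27403 = -2054/4981 - 1/54806 = -112576505/272988686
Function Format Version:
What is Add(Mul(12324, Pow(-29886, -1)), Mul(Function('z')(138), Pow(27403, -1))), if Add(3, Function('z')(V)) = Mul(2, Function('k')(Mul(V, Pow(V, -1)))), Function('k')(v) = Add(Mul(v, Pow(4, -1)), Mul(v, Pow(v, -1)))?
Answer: Rational(-112576505, 272988686) ≈ -0.41238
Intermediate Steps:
Function('k')(v) = Add(1, Mul(Rational(1, 4), v)) (Function('k')(v) = Add(Mul(v, Rational(1, 4)), 1) = Add(Mul(Rational(1, 4), v), 1) = Add(1, Mul(Rational(1, 4), v)))
Function('z')(V) = Rational(-1, 2) (Function('z')(V) = Add(-3, Mul(2, Add(1, Mul(Rational(1, 4), Mul(V, Pow(V, -1)))))) = Add(-3, Mul(2, Add(1, Mul(Rational(1, 4), 1)))) = Add(-3, Mul(2, Add(1, Rational(1, 4)))) = Add(-3, Mul(2, Rational(5, 4))) = Add(-3, Rational(5, 2)) = Rational(-1, 2))
Add(Mul(12324, Pow(-29886, -1)), Mul(Function('z')(138), Pow(27403, -1))) = Add(Mul(12324, Pow(-29886, -1)), Mul(Rational(-1, 2), Pow(27403, -1))) = Add(Mul(12324, Rational(-1, 29886)), Mul(Rational(-1, 2), Rational(1, 27403))) = Add(Rational(-2054, 4981), Rational(-1, 54806)) = Rational(-112576505, 272988686)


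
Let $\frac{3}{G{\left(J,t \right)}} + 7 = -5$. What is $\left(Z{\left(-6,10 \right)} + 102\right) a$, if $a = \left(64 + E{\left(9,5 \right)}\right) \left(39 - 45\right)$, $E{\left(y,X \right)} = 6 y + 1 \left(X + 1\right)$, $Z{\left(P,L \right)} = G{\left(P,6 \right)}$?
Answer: $-75702$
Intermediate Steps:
$G{\left(J,t \right)} = - \frac{1}{4}$ ($G{\left(J,t \right)} = \frac{3}{-7 - 5} = \frac{3}{-12} = 3 \left(- \frac{1}{12}\right) = - \frac{1}{4}$)
$Z{\left(P,L \right)} = - \frac{1}{4}$
$E{\left(y,X \right)} = 1 + X + 6 y$ ($E{\left(y,X \right)} = 6 y + 1 \left(1 + X\right) = 6 y + \left(1 + X\right) = 1 + X + 6 y$)
$a = -744$ ($a = \left(64 + \left(1 + 5 + 6 \cdot 9\right)\right) \left(39 - 45\right) = \left(64 + \left(1 + 5 + 54\right)\right) \left(-6\right) = \left(64 + 60\right) \left(-6\right) = 124 \left(-6\right) = -744$)
$\left(Z{\left(-6,10 \right)} + 102\right) a = \left(- \frac{1}{4} + 102\right) \left(-744\right) = \frac{407}{4} \left(-744\right) = -75702$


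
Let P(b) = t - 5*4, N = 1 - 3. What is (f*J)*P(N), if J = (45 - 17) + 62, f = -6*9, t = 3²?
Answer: 53460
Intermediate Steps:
t = 9
N = -2
P(b) = -11 (P(b) = 9 - 5*4 = 9 - 1*20 = 9 - 20 = -11)
f = -54
J = 90 (J = 28 + 62 = 90)
(f*J)*P(N) = -54*90*(-11) = -4860*(-11) = 53460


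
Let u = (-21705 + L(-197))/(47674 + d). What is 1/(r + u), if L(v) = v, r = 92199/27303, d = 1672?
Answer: 224548973/658610258 ≈ 0.34094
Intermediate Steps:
r = 30733/9101 (r = 92199*(1/27303) = 30733/9101 ≈ 3.3769)
u = -10951/24673 (u = (-21705 - 197)/(47674 + 1672) = -21902/49346 = -21902*1/49346 = -10951/24673 ≈ -0.44385)
1/(r + u) = 1/(30733/9101 - 10951/24673) = 1/(658610258/224548973) = 224548973/658610258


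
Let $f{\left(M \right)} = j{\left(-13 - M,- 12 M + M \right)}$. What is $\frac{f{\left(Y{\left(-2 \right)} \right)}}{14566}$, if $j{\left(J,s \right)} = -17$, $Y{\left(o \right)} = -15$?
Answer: $- \frac{17}{14566} \approx -0.0011671$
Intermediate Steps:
$f{\left(M \right)} = -17$
$\frac{f{\left(Y{\left(-2 \right)} \right)}}{14566} = - \frac{17}{14566}$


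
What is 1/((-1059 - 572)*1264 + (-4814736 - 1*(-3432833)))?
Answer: -1/3443487 ≈ -2.9040e-7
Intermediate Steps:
1/((-1059 - 572)*1264 + (-4814736 - 1*(-3432833))) = 1/(-1631*1264 + (-4814736 + 3432833)) = 1/(-2061584 - 1381903) = 1/(-3443487) = -1/3443487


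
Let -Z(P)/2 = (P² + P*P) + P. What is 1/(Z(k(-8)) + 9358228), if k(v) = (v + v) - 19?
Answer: 1/9353398 ≈ 1.0691e-7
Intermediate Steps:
k(v) = -19 + 2*v (k(v) = 2*v - 19 = -19 + 2*v)
Z(P) = -4*P² - 2*P (Z(P) = -2*((P² + P*P) + P) = -2*((P² + P²) + P) = -2*(2*P² + P) = -2*(P + 2*P²) = -4*P² - 2*P)
1/(Z(k(-8)) + 9358228) = 1/(-2*(-19 + 2*(-8))*(1 + 2*(-19 + 2*(-8))) + 9358228) = 1/(-2*(-19 - 16)*(1 + 2*(-19 - 16)) + 9358228) = 1/(-2*(-35)*(1 + 2*(-35)) + 9358228) = 1/(-2*(-35)*(1 - 70) + 9358228) = 1/(-2*(-35)*(-69) + 9358228) = 1/(-4830 + 9358228) = 1/9353398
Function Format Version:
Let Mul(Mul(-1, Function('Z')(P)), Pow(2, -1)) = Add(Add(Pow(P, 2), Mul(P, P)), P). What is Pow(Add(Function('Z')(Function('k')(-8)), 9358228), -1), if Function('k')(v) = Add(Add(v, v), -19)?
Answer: Rational(1, 9353398) ≈ 1.0691e-7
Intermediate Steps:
Function('k')(v) = Add(-19, Mul(2, v)) (Function('k')(v) = Add(Mul(2, v), -19) = Add(-19, Mul(2, v)))
Function('Z')(P) = Add(Mul(-4, Pow(P, 2)), Mul(-2, P)) (Function('Z')(P) = Mul(-2, Add(Add(Pow(P, 2), Mul(P, P)), P)) = Mul(-2, Add(Add(Pow(P, 2), Pow(P, 2)), P)) = Mul(-2, Add(Mul(2, Pow(P, 2)), P)) = Mul(-2, Add(P, Mul(2, Pow(P, 2)))) = Add(Mul(-4, Pow(P, 2)), Mul(-2, P)))
Pow(Add(Function('Z')(Function('k')(-8)), 9358228), -1) = Pow(Add(Mul(-2, Add(-19, Mul(2, -8)), Add(1, Mul(2, Add(-19, Mul(2, -8))))), 9358228), -1) = Pow(Add(Mul(-2, Add(-19, -16), Add(1, Mul(2, Add(-19, -16)))), 9358228), -1) = Pow(Add(Mul(-2, -35, Add(1, Mul(2, -35))), 9358228), -1) = Pow(Add(Mul(-2, -35, Add(1, -70)), 9358228), -1) = Pow(Add(Mul(-2, -35, -69), 9358228), -1) = Pow(Add(-4830, 9358228), -1) = Pow(9353398, -1) = Rational(1, 9353398)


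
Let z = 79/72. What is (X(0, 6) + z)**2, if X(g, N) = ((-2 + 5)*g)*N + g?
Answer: 6241/5184 ≈ 1.2039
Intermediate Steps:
X(g, N) = g + 3*N*g (X(g, N) = (3*g)*N + g = 3*N*g + g = g + 3*N*g)
z = 79/72 (z = 79*(1/72) = 79/72 ≈ 1.0972)
(X(0, 6) + z)**2 = (0*(1 + 3*6) + 79/72)**2 = (0*(1 + 18) + 79/72)**2 = (0*19 + 79/72)**2 = (0 + 79/72)**2 = (79/72)**2 = 6241/5184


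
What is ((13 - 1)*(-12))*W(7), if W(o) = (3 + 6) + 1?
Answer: -1440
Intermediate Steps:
W(o) = 10 (W(o) = 9 + 1 = 10)
((13 - 1)*(-12))*W(7) = ((13 - 1)*(-12))*10 = (12*(-12))*10 = -144*10 = -1440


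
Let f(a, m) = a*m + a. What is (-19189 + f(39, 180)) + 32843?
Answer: 20713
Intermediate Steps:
f(a, m) = a + a*m
(-19189 + f(39, 180)) + 32843 = (-19189 + 39*(1 + 180)) + 32843 = (-19189 + 39*181) + 32843 = (-19189 + 7059) + 32843 = -12130 + 32843 = 20713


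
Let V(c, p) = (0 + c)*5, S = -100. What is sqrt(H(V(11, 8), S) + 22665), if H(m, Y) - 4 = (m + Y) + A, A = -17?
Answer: sqrt(22607) ≈ 150.36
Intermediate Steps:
V(c, p) = 5*c (V(c, p) = c*5 = 5*c)
H(m, Y) = -13 + Y + m (H(m, Y) = 4 + ((m + Y) - 17) = 4 + ((Y + m) - 17) = 4 + (-17 + Y + m) = -13 + Y + m)
sqrt(H(V(11, 8), S) + 22665) = sqrt((-13 - 100 + 5*11) + 22665) = sqrt((-13 - 100 + 55) + 22665) = sqrt(-58 + 22665) = sqrt(22607)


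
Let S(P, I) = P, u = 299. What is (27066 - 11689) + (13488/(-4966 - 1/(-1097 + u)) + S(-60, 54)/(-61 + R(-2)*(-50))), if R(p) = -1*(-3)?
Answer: 12855674925805/836164937 ≈ 15375.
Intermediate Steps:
R(p) = 3
(27066 - 11689) + (13488/(-4966 - 1/(-1097 + u)) + S(-60, 54)/(-61 + R(-2)*(-50))) = (27066 - 11689) + (13488/(-4966 - 1/(-1097 + 299)) - 60/(-61 + 3*(-50))) = 15377 + (13488/(-4966 - 1/(-798)) - 60/(-61 - 150)) = 15377 + (13488/(-4966 - 1*(-1/798)) - 60/(-211)) = 15377 + (13488/(-4966 + 1/798) - 60*(-1/211)) = 15377 + (13488/(-3962867/798) + 60/211) = 15377 + (13488*(-798/3962867) + 60/211) = 15377 + (-10763424/3962867 + 60/211) = 15377 - 2033310444/836164937 = 12855674925805/836164937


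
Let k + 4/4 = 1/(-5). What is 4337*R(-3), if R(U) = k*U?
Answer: 78066/5 ≈ 15613.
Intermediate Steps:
k = -6/5 (k = -1 + 1/(-5) = -1 + 1*(-⅕) = -1 - ⅕ = -6/5 ≈ -1.2000)
R(U) = -6*U/5
4337*R(-3) = 4337*(-6/5*(-3)) = 4337*(18/5) = 78066/5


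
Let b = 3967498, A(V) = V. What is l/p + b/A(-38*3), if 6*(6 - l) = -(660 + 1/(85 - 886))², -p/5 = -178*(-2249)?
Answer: -5095205015763002203/146402787447540 ≈ -34803.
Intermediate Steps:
p = -2001610 (p = -(-890)*(-2249) = -5*400322 = -2001610)
l = 279503435917/3849606 (l = 6 - (-1)*(660 + 1/(85 - 886))²/6 = 6 - (-1)*(660 + 1/(-801))²/6 = 6 - (-1)*(660 - 1/801)²/6 = 6 - (-1)*(528659/801)²/6 = 6 - (-1)*279480338281/(6*641601) = 6 - ⅙*(-279480338281/641601) = 6 + 279480338281/3849606 = 279503435917/3849606 ≈ 72606.)
l/p + b/A(-38*3) = (279503435917/3849606)/(-2001610) + 3967498/((-38*3)) = (279503435917/3849606)*(-1/2001610) + 3967498/(-114) = -279503435917/7705409865660 + 3967498*(-1/114) = -279503435917/7705409865660 - 1983749/57 = -5095205015763002203/146402787447540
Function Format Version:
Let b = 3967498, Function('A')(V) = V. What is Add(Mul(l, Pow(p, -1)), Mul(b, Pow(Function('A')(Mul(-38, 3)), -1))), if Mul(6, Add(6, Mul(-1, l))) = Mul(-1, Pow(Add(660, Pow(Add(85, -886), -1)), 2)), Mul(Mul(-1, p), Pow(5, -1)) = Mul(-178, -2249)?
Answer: Rational(-5095205015763002203, 146402787447540) ≈ -34803.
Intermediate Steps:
p = -2001610 (p = Mul(-5, Mul(-178, -2249)) = Mul(-5, 400322) = -2001610)
l = Rational(279503435917, 3849606) (l = Add(6, Mul(Rational(-1, 6), Mul(-1, Pow(Add(660, Pow(Add(85, -886), -1)), 2)))) = Add(6, Mul(Rational(-1, 6), Mul(-1, Pow(Add(660, Pow(-801, -1)), 2)))) = Add(6, Mul(Rational(-1, 6), Mul(-1, Pow(Add(660, Rational(-1, 801)), 2)))) = Add(6, Mul(Rational(-1, 6), Mul(-1, Pow(Rational(528659, 801), 2)))) = Add(6, Mul(Rational(-1, 6), Mul(-1, Rational(279480338281, 641601)))) = Add(6, Mul(Rational(-1, 6), Rational(-279480338281, 641601))) = Add(6, Rational(279480338281, 3849606)) = Rational(279503435917, 3849606) ≈ 72606.)
Add(Mul(l, Pow(p, -1)), Mul(b, Pow(Function('A')(Mul(-38, 3)), -1))) = Add(Mul(Rational(279503435917, 3849606), Pow(-2001610, -1)), Mul(3967498, Pow(Mul(-38, 3), -1))) = Add(Mul(Rational(279503435917, 3849606), Rational(-1, 2001610)), Mul(3967498, Pow(-114, -1))) = Add(Rational(-279503435917, 7705409865660), Mul(3967498, Rational(-1, 114))) = Add(Rational(-279503435917, 7705409865660), Rational(-1983749, 57)) = Rational(-5095205015763002203, 146402787447540)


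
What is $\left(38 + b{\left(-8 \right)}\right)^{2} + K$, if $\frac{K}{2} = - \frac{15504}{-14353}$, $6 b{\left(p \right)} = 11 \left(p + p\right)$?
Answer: $\frac{9981700}{129177} \approx 77.271$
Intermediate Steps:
$b{\left(p \right)} = \frac{11 p}{3}$ ($b{\left(p \right)} = \frac{11 \left(p + p\right)}{6} = \frac{11 \cdot 2 p}{6} = \frac{22 p}{6} = \frac{11 p}{3}$)
$K = \frac{31008}{14353}$ ($K = 2 \left(- \frac{15504}{-14353}\right) = 2 \left(\left(-15504\right) \left(- \frac{1}{14353}\right)\right) = 2 \cdot \frac{15504}{14353} = \frac{31008}{14353} \approx 2.1604$)
$\left(38 + b{\left(-8 \right)}\right)^{2} + K = \left(38 + \frac{11}{3} \left(-8\right)\right)^{2} + \frac{31008}{14353} = \left(38 - \frac{88}{3}\right)^{2} + \frac{31008}{14353} = \left(\frac{26}{3}\right)^{2} + \frac{31008}{14353} = \frac{676}{9} + \frac{31008}{14353} = \frac{9981700}{129177}$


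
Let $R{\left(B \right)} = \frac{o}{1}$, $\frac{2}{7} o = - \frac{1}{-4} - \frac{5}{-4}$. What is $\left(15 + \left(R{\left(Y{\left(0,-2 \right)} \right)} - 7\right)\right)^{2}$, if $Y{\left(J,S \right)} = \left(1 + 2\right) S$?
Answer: $\frac{2809}{16} \approx 175.56$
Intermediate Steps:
$o = \frac{21}{4}$ ($o = \frac{7 \left(- \frac{1}{-4} - \frac{5}{-4}\right)}{2} = \frac{7 \left(\left(-1\right) \left(- \frac{1}{4}\right) - - \frac{5}{4}\right)}{2} = \frac{7 \left(\frac{1}{4} + \frac{5}{4}\right)}{2} = \frac{7}{2} \cdot \frac{3}{2} = \frac{21}{4} \approx 5.25$)
$Y{\left(J,S \right)} = 3 S$
$R{\left(B \right)} = \frac{21}{4}$ ($R{\left(B \right)} = \frac{21}{4 \cdot 1} = \frac{21}{4} \cdot 1 = \frac{21}{4}$)
$\left(15 + \left(R{\left(Y{\left(0,-2 \right)} \right)} - 7\right)\right)^{2} = \left(15 + \left(\frac{21}{4} - 7\right)\right)^{2} = \left(15 - \frac{7}{4}\right)^{2} = \left(\frac{53}{4}\right)^{2} = \frac{2809}{16}$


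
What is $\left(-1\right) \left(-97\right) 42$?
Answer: $4074$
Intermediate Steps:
$\left(-1\right) \left(-97\right) 42 = 97 \cdot 42 = 4074$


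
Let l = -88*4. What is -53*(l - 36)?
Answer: 20564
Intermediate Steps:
l = -352
-53*(l - 36) = -53*(-352 - 36) = -53*(-388) = 20564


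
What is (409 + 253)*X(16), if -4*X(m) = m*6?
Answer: -15888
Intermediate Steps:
X(m) = -3*m/2 (X(m) = -m*6/4 = -3*m/2)
(409 + 253)*X(16) = (409 + 253)*(-3/2*16) = 662*(-24) = -15888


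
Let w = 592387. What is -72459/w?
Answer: -72459/592387 ≈ -0.12232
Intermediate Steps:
-72459/w = -72459/592387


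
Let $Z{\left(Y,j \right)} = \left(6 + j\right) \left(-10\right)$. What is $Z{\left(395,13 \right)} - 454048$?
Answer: $-454238$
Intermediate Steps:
$Z{\left(Y,j \right)} = -60 - 10 j$
$Z{\left(395,13 \right)} - 454048 = \left(-60 - 130\right) - 454048 = -190 - 454048 = -454238$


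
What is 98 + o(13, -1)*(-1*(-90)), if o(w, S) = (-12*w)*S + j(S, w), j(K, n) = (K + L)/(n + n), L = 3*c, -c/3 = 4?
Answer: 182129/13 ≈ 14010.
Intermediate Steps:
c = -12 (c = -3*4 = -12)
L = -36 (L = 3*(-12) = -36)
j(K, n) = (-36 + K)/(2*n) (j(K, n) = (K - 36)/(n + n) = (-36 + K)/((2*n)) = (-36 + K)*(1/(2*n)) = (-36 + K)/(2*n))
o(w, S) = (-36 + S)/(2*w) - 12*S*w (o(w, S) = (-12*w)*S + (-36 + S)/(2*w) = -12*S*w + (-36 + S)/(2*w) = (-36 + S)/(2*w) - 12*S*w)
98 + o(13, -1)*(-1*(-90)) = 98 + ((½)*(-36 - 1 - 24*(-1)*13²)/13)*(-1*(-90)) = 98 + ((½)*(1/13)*(-36 - 1 - 24*(-1)*169))*90 = 98 + ((½)*(1/13)*(-36 - 1 + 4056))*90 = 98 + ((½)*(1/13)*4019)*90 = 98 + (4019/26)*90 = 98 + 180855/13 = 182129/13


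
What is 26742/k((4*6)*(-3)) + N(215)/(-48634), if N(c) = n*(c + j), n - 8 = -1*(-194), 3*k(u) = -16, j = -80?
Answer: -975536901/194536 ≈ -5014.7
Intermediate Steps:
k(u) = -16/3 (k(u) = (⅓)*(-16) = -16/3)
n = 202 (n = 8 - 1*(-194) = 8 + 194 = 202)
N(c) = -16160 + 202*c (N(c) = 202*(c - 80) = 202*(-80 + c) = -16160 + 202*c)
26742/k((4*6)*(-3)) + N(215)/(-48634) = 26742/(-16/3) + (-16160 + 202*215)/(-48634) = 26742*(-3/16) + (-16160 + 43430)*(-1/48634) = -40113/8 + 27270*(-1/48634) = -40113/8 - 13635/24317 = -975536901/194536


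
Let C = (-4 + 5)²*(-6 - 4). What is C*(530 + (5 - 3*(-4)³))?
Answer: -7270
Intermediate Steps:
C = -10 (C = 1²*(-10) = 1*(-10) = -10)
C*(530 + (5 - 3*(-4)³)) = -10*(530 + (5 - 3*(-4)³)) = -10*(530 + (5 - 3*(-64))) = -10*(530 + (5 + 192)) = -10*(530 + 197) = -10*727 = -7270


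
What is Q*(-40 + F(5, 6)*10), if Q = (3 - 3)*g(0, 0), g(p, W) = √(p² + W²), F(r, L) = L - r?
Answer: 0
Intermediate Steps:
g(p, W) = √(W² + p²)
Q = 0 (Q = (3 - 3)*√(0² + 0²) = 0*√(0 + 0) = 0*√0 = 0*0 = 0)
Q*(-40 + F(5, 6)*10) = 0*(-40 + (6 - 1*5)*10) = 0*(-40 + (6 - 5)*10) = 0*(-40 + 1*10) = 0*(-40 + 10) = 0*(-30) = 0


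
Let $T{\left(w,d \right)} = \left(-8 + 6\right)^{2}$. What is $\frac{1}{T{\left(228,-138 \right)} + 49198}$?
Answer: $\frac{1}{49202} \approx 2.0324 \cdot 10^{-5}$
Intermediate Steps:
$T{\left(w,d \right)} = 4$ ($T{\left(w,d \right)} = \left(-2\right)^{2} = 4$)
$\frac{1}{T{\left(228,-138 \right)} + 49198} = \frac{1}{4 + 49198} = \frac{1}{49202}$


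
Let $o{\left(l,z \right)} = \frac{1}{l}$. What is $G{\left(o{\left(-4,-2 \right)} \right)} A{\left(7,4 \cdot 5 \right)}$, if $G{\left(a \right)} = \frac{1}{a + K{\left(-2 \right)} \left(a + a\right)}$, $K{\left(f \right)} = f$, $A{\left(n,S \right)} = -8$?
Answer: $- \frac{32}{3} \approx -10.667$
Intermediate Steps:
$G{\left(a \right)} = - \frac{1}{3 a}$ ($G{\left(a \right)} = \frac{1}{a - 2 \left(a + a\right)} = \frac{1}{a - 2 \cdot 2 a} = \frac{1}{a - 4 a} = \frac{1}{\left(-3\right) a} = - \frac{1}{3 a}$)
$G{\left(o{\left(-4,-2 \right)} \right)} A{\left(7,4 \cdot 5 \right)} = - \frac{1}{3 \frac{1}{-4}} \left(-8\right) = - \frac{1}{3 \left(- \frac{1}{4}\right)} \left(-8\right) = \left(- \frac{1}{3}\right) \left(-4\right) \left(-8\right) = \frac{4}{3} \left(-8\right) = - \frac{32}{3}$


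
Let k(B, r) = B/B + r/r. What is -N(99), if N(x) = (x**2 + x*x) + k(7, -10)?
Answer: -19604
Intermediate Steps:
k(B, r) = 2 (k(B, r) = 1 + 1 = 2)
N(x) = 2 + 2*x**2 (N(x) = (x**2 + x*x) + 2 = (x**2 + x**2) + 2 = 2*x**2 + 2 = 2 + 2*x**2)
-N(99) = -(2 + 2*99**2) = -(2 + 2*9801) = -(2 + 19602) = -1*19604 = -19604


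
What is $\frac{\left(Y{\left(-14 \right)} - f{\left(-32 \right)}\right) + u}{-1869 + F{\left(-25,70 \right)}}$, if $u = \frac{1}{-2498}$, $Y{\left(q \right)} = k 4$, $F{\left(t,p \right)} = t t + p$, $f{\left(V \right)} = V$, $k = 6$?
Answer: $- \frac{139887}{2932652} \approx -0.0477$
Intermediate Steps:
$F{\left(t,p \right)} = p + t^{2}$ ($F{\left(t,p \right)} = t^{2} + p = p + t^{2}$)
$Y{\left(q \right)} = 24$ ($Y{\left(q \right)} = 6 \cdot 4 = 24$)
$u = - \frac{1}{2498} \approx -0.00040032$
$\frac{\left(Y{\left(-14 \right)} - f{\left(-32 \right)}\right) + u}{-1869 + F{\left(-25,70 \right)}} = \frac{\left(24 - -32\right) - \frac{1}{2498}}{-1869 + \left(70 + \left(-25\right)^{2}\right)} = \frac{\left(24 + 32\right) - \frac{1}{2498}}{-1869 + \left(70 + 625\right)} = \frac{56 - \frac{1}{2498}}{-1869 + 695} = \frac{139887}{2498 \left(-1174\right)} = \frac{139887}{2498} \left(- \frac{1}{1174}\right) = - \frac{139887}{2932652}$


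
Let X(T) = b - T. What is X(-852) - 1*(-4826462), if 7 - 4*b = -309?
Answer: 4827393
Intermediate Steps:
b = 79 (b = 7/4 - 1/4*(-309) = 7/4 + 309/4 = 79)
X(T) = 79 - T
X(-852) - 1*(-4826462) = (79 - 1*(-852)) - 1*(-4826462) = (79 + 852) + 4826462 = 931 + 4826462 = 4827393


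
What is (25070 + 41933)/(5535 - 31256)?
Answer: -67003/25721 ≈ -2.6050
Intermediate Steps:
(25070 + 41933)/(5535 - 31256) = 67003/(-25721) = 67003*(-1/25721) = -67003/25721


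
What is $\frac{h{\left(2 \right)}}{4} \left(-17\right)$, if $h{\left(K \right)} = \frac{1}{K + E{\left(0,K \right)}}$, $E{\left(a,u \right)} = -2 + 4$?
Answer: $- \frac{17}{16} \approx -1.0625$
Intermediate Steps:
$E{\left(a,u \right)} = 2$
$h{\left(K \right)} = \frac{1}{2 + K}$ ($h{\left(K \right)} = \frac{1}{K + 2} = \frac{1}{2 + K}$)
$\frac{h{\left(2 \right)}}{4} \left(-17\right) = \frac{1}{\left(2 + 2\right) 4} \left(-17\right) = \frac{1}{4} \cdot \frac{1}{4} \left(-17\right) = \frac{1}{16} \left(-17\right) = - \frac{17}{16}$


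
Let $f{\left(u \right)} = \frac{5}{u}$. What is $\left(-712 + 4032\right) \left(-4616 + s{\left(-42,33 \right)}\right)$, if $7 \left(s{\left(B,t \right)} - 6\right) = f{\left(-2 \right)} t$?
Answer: $- \frac{107410300}{7} \approx -1.5344 \cdot 10^{7}$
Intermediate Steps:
$s{\left(B,t \right)} = 6 - \frac{5 t}{14}$ ($s{\left(B,t \right)} = 6 + \frac{\frac{5}{-2} t}{7} = 6 + \frac{5 \left(- \frac{1}{2}\right) t}{7} = 6 + \frac{\left(- \frac{5}{2}\right) t}{7} = 6 - \frac{5 t}{14}$)
$\left(-712 + 4032\right) \left(-4616 + s{\left(-42,33 \right)}\right) = \left(-712 + 4032\right) \left(-4616 + \left(6 - \frac{165}{14}\right)\right) = 3320 \left(-4616 + \left(6 - \frac{165}{14}\right)\right) = 3320 \left(-4616 - \frac{81}{14}\right) = 3320 \left(- \frac{64705}{14}\right) = - \frac{107410300}{7}$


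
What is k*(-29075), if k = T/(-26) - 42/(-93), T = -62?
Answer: -33232725/403 ≈ -82463.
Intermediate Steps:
k = 1143/403 (k = -62/(-26) - 42/(-93) = -62*(-1/26) - 42*(-1/93) = 31/13 + 14/31 = 1143/403 ≈ 2.8362)
k*(-29075) = (1143/403)*(-29075) = -33232725/403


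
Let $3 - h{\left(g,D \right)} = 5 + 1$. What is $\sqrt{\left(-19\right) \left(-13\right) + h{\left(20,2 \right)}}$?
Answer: $2 \sqrt{61} \approx 15.62$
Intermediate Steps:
$h{\left(g,D \right)} = -3$ ($h{\left(g,D \right)} = 3 - \left(5 + 1\right) = 3 - 6 = -3$)
$\sqrt{\left(-19\right) \left(-13\right) + h{\left(20,2 \right)}} = \sqrt{\left(-19\right) \left(-13\right) - 3} = \sqrt{247 - 3} = \sqrt{244} = 2 \sqrt{61}$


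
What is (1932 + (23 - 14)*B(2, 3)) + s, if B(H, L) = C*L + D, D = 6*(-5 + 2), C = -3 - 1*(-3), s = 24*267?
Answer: 8178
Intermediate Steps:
s = 6408
C = 0 (C = -3 + 3 = 0)
D = -18 (D = 6*(-3) = -18)
B(H, L) = -18 (B(H, L) = 0*L - 18 = 0 - 18 = -18)
(1932 + (23 - 14)*B(2, 3)) + s = (1932 + (23 - 14)*(-18)) + 6408 = (1932 + 9*(-18)) + 6408 = (1932 - 162) + 6408 = 1770 + 6408 = 8178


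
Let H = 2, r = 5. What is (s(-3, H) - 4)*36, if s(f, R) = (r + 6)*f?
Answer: -1332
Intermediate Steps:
s(f, R) = 11*f (s(f, R) = (5 + 6)*f = 11*f)
(s(-3, H) - 4)*36 = (11*(-3) - 4)*36 = (-33 - 4)*36 = -37*36 = -1332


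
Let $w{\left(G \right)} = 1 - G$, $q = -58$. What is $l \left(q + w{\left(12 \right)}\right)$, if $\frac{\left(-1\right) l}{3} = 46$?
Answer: $9522$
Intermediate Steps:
$l = -138$ ($l = \left(-3\right) 46 = -138$)
$l \left(q + w{\left(12 \right)}\right) = - 138 \left(-58 + \left(1 - 12\right)\right) = - 138 \left(-58 - 11\right) = \left(-138\right) \left(-69\right) = 9522$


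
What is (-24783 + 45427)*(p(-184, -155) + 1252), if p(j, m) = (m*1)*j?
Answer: 614613168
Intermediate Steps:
p(j, m) = j*m (p(j, m) = m*j = j*m)
(-24783 + 45427)*(p(-184, -155) + 1252) = (-24783 + 45427)*(-184*(-155) + 1252) = 20644*(28520 + 1252) = 20644*29772 = 614613168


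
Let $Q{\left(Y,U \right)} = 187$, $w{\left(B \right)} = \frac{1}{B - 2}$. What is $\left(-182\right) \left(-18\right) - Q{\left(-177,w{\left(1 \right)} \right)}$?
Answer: $3089$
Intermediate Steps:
$w{\left(B \right)} = \frac{1}{-2 + B}$
$\left(-182\right) \left(-18\right) - Q{\left(-177,w{\left(1 \right)} \right)} = \left(-182\right) \left(-18\right) - 187 = 3276 - 187 = 3089$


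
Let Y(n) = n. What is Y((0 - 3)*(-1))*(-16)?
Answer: -48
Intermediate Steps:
Y((0 - 3)*(-1))*(-16) = ((0 - 3)*(-1))*(-16) = -3*(-1)*(-16) = 3*(-16) = -48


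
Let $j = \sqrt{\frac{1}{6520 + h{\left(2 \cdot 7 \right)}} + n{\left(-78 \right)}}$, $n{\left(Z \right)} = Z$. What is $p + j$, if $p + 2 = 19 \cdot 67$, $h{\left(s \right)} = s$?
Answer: $1271 + \frac{i \sqrt{3057906}}{198} \approx 1271.0 + 8.8318 i$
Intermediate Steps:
$p = 1271$ ($p = -2 + 19 \cdot 67 = -2 + 1273 = 1271$)
$j = \frac{i \sqrt{3057906}}{198}$ ($j = \sqrt{\frac{1}{6520 + 2 \cdot 7} - 78} = \sqrt{\frac{1}{6520 + 14} - 78} = \sqrt{\frac{1}{6534} - 78} = \sqrt{- \frac{509651}{6534}} = \frac{i \sqrt{3057906}}{198} \approx 8.8318 i$)
$p + j = 1271 + \frac{i \sqrt{3057906}}{198}$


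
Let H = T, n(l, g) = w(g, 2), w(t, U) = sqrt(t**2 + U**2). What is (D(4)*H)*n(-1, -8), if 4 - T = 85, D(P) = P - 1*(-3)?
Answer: -1134*sqrt(17) ≈ -4675.6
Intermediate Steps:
w(t, U) = sqrt(U**2 + t**2)
D(P) = 3 + P (D(P) = P + 3 = 3 + P)
n(l, g) = sqrt(4 + g**2) (n(l, g) = sqrt(2**2 + g**2) = sqrt(4 + g**2))
T = -81 (T = 4 - 1*85 = 4 - 85 = -81)
H = -81
(D(4)*H)*n(-1, -8) = ((3 + 4)*(-81))*sqrt(4 + (-8)**2) = (7*(-81))*sqrt(4 + 64) = -1134*sqrt(17)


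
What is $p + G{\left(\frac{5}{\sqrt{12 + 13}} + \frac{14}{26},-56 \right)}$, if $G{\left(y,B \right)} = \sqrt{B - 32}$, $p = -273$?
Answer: $-273 + 2 i \sqrt{22} \approx -273.0 + 9.3808 i$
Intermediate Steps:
$G{\left(y,B \right)} = \sqrt{-32 + B}$
$p + G{\left(\frac{5}{\sqrt{12 + 13}} + \frac{14}{26},-56 \right)} = -273 + \sqrt{-32 - 56} = -273 + \sqrt{-88} = -273 + 2 i \sqrt{22}$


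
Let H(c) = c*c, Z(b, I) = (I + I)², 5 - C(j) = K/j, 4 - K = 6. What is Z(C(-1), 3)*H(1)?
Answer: 36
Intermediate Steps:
K = -2 (K = 4 - 1*6 = 4 - 6 = -2)
C(j) = 5 + 2/j (C(j) = 5 - (-2)/j = 5 + 2/j)
Z(b, I) = 4*I² (Z(b, I) = (2*I)² = 4*I²)
H(c) = c²
Z(C(-1), 3)*H(1) = (4*3²)*1² = (4*9)*1 = 36*1 = 36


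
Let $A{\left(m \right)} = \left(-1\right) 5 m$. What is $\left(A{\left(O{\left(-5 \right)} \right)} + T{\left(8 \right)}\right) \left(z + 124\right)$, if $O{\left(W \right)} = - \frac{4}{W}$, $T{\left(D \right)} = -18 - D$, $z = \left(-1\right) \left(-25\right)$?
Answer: $-4470$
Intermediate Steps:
$z = 25$
$A{\left(m \right)} = - 5 m$
$\left(A{\left(O{\left(-5 \right)} \right)} + T{\left(8 \right)}\right) \left(z + 124\right) = \left(- 5 \left(- \frac{4}{-5}\right) - 26\right) \left(25 + 124\right) = \left(- 5 \left(\left(-4\right) \left(- \frac{1}{5}\right)\right) - 26\right) 149 = \left(\left(-5\right) \frac{4}{5} - 26\right) 149 = \left(-4 - 26\right) 149 = \left(-30\right) 149 = -4470$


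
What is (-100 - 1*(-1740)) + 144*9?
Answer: 2936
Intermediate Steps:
(-100 - 1*(-1740)) + 144*9 = (-100 + 1740) + 1296 = 1640 + 1296 = 2936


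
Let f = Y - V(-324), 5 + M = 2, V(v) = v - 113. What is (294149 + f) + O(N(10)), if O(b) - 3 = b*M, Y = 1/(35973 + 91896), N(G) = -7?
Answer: 37671486091/127869 ≈ 2.9461e+5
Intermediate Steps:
V(v) = -113 + v
M = -3 (M = -5 + 2 = -3)
Y = 1/127869 ≈ 7.8205e-6
O(b) = 3 - 3*b (O(b) = 3 + b*(-3) = 3 - 3*b)
f = 55878754/127869 (f = 1/127869 - (-113 - 324) = 1/127869 - 1*(-437) = 1/127869 + 437 = 55878754/127869 ≈ 437.00)
(294149 + f) + O(N(10)) = (294149 + 55878754/127869) + (3 - 3*(-7)) = 37668417235/127869 + (3 + 21) = 37668417235/127869 + 24 = 37671486091/127869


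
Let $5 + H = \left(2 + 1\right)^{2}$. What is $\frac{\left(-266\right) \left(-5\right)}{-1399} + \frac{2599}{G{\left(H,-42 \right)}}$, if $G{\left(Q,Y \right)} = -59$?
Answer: $- \frac{3714471}{82541} \approx -45.002$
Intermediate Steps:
$H = 4$ ($H = -5 + \left(2 + 1\right)^{2} = -5 + 3^{2} = -5 + 9 = 4$)
$\frac{\left(-266\right) \left(-5\right)}{-1399} + \frac{2599}{G{\left(H,-42 \right)}} = \frac{\left(-266\right) \left(-5\right)}{-1399} + \frac{2599}{-59} = 1330 \left(- \frac{1}{1399}\right) + 2599 \left(- \frac{1}{59}\right) = - \frac{1330}{1399} - \frac{2599}{59} = - \frac{3714471}{82541}$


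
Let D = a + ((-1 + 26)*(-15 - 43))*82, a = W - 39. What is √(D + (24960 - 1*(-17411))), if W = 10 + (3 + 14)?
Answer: I*√76541 ≈ 276.66*I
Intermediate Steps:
W = 27 (W = 10 + 17 = 27)
a = -12 (a = 27 - 39 = -12)
D = -118912 (D = -12 + ((-1 + 26)*(-15 - 43))*82 = -12 + (25*(-58))*82 = -12 - 1450*82 = -12 - 118900 = -118912)
√(D + (24960 - 1*(-17411))) = √(-118912 + (24960 - 1*(-17411))) = √(-118912 + (24960 + 17411)) = √(-118912 + 42371) = √(-76541) = I*√76541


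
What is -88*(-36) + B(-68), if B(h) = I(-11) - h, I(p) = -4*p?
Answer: 3280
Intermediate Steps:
B(h) = 44 - h (B(h) = -4*(-11) - h = 44 - h)
-88*(-36) + B(-68) = -88*(-36) + (44 - 1*(-68)) = 3168 + (44 + 68) = 3168 + 112 = 3280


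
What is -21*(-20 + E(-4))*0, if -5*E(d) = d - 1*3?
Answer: 0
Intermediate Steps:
E(d) = ⅗ - d/5 (E(d) = -(d - 1*3)/5 = -(d - 3)/5 = -(-3 + d)/5 = ⅗ - d/5)
-21*(-20 + E(-4))*0 = -21*(-20 + (⅗ - ⅕*(-4)))*0 = -21*(-20 + (⅗ + ⅘))*0 = -21*(-20 + 7/5)*0 = -21*(-93/5)*0 = (1953/5)*0 = 0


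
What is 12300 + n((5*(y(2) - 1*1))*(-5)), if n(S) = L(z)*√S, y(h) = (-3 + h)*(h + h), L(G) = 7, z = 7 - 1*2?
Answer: 12300 + 35*√5 ≈ 12378.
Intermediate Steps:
z = 5 (z = 7 - 2 = 5)
y(h) = 2*h*(-3 + h) (y(h) = (-3 + h)*(2*h) = 2*h*(-3 + h))
n(S) = 7*√S
12300 + n((5*(y(2) - 1*1))*(-5)) = 12300 + 7*√((5*(2*2*(-3 + 2) - 1*1))*(-5)) = 12300 + 7*√((5*(2*2*(-1) - 1))*(-5)) = 12300 + 7*√((5*(-4 - 1))*(-5)) = 12300 + 7*√((5*(-5))*(-5)) = 12300 + 7*√(-25*(-5)) = 12300 + 7*√125 = 12300 + 7*(5*√5) = 12300 + 35*√5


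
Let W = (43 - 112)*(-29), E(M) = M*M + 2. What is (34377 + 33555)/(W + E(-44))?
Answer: 22644/1313 ≈ 17.246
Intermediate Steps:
E(M) = 2 + M² (E(M) = M² + 2 = 2 + M²)
W = 2001 (W = -69*(-29) = 2001)
(34377 + 33555)/(W + E(-44)) = (34377 + 33555)/(2001 + (2 + (-44)²)) = 67932/(2001 + (2 + 1936)) = 67932/(2001 + 1938) = 67932/3939 = 67932*(1/3939) = 22644/1313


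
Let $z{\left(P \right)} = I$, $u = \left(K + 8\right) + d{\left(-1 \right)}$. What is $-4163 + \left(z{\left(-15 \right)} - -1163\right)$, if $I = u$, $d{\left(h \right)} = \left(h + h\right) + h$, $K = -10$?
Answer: $-3005$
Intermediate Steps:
$d{\left(h \right)} = 3 h$ ($d{\left(h \right)} = 2 h + h = 3 h$)
$u = -5$ ($u = \left(-10 + 8\right) + 3 \left(-1\right) = -2 - 3 = -5$)
$I = -5$
$z{\left(P \right)} = -5$
$-4163 + \left(z{\left(-15 \right)} - -1163\right) = -4163 - -1158 = -4163 + \left(-5 + 1163\right) = -4163 + 1158 = -3005$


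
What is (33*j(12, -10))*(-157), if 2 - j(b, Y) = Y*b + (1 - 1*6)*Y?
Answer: -373032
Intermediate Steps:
j(b, Y) = 2 + 5*Y - Y*b (j(b, Y) = 2 - (Y*b + (1 - 1*6)*Y) = 2 - (Y*b + (1 - 6)*Y) = 2 - (Y*b - 5*Y) = 2 - (-5*Y + Y*b) = 2 + (5*Y - Y*b) = 2 + 5*Y - Y*b)
(33*j(12, -10))*(-157) = (33*(2 + 5*(-10) - 1*(-10)*12))*(-157) = (33*(2 - 50 + 120))*(-157) = (33*72)*(-157) = 2376*(-157) = -373032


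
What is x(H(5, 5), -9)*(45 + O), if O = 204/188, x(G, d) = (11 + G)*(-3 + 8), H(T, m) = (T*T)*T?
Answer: 1472880/47 ≈ 31338.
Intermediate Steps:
H(T, m) = T**3 (H(T, m) = T**2*T = T**3)
x(G, d) = 55 + 5*G (x(G, d) = (11 + G)*5 = 55 + 5*G)
O = 51/47 (O = 204*(1/188) = 51/47 ≈ 1.0851)
x(H(5, 5), -9)*(45 + O) = (55 + 5*5**3)*(45 + 51/47) = (55 + 5*125)*(2166/47) = (55 + 625)*(2166/47) = 680*(2166/47) = 1472880/47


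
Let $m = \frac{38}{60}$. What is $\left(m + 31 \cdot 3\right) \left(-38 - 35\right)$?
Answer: $- \frac{205057}{30} \approx -6835.2$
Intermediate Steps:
$m = \frac{19}{30}$ ($m = 38 \cdot \frac{1}{60} = \frac{19}{30} \approx 0.63333$)
$\left(m + 31 \cdot 3\right) \left(-38 - 35\right) = \left(\frac{19}{30} + 31 \cdot 3\right) \left(-38 - 35\right) = \left(\frac{19}{30} + 93\right) \left(-73\right) = \frac{2809}{30} \left(-73\right) = - \frac{205057}{30}$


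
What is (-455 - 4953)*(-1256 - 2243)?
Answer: 18922592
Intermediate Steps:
(-455 - 4953)*(-1256 - 2243) = -5408*(-3499) = 18922592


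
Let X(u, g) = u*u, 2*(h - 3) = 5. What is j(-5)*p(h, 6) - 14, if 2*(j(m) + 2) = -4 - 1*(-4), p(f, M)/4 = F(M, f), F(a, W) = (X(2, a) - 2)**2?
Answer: -46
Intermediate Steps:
h = 11/2 (h = 3 + (1/2)*5 = 3 + 5/2 = 11/2 ≈ 5.5000)
X(u, g) = u**2
F(a, W) = 4 (F(a, W) = (2**2 - 2)**2 = (4 - 2)**2 = 2**2 = 4)
p(f, M) = 16 (p(f, M) = 4*4 = 16)
j(m) = -2 (j(m) = -2 + (-4 - 1*(-4))/2 = -2 + (-4 + 4)/2 = -2 + (1/2)*0 = -2 + 0 = -2)
j(-5)*p(h, 6) - 14 = -2*16 - 14 = -32 - 14 = -46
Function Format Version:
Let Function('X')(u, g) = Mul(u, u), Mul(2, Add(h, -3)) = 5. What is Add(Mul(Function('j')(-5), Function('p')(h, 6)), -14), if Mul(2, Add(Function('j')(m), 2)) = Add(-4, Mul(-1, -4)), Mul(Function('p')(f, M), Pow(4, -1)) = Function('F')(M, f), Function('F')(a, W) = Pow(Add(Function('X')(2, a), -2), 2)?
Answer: -46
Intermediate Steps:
h = Rational(11, 2) (h = Add(3, Mul(Rational(1, 2), 5)) = Add(3, Rational(5, 2)) = Rational(11, 2) ≈ 5.5000)
Function('X')(u, g) = Pow(u, 2)
Function('F')(a, W) = 4 (Function('F')(a, W) = Pow(Add(Pow(2, 2), -2), 2) = Pow(Add(4, -2), 2) = Pow(2, 2) = 4)
Function('p')(f, M) = 16 (Function('p')(f, M) = Mul(4, 4) = 16)
Function('j')(m) = -2 (Function('j')(m) = Add(-2, Mul(Rational(1, 2), Add(-4, Mul(-1, -4)))) = Add(-2, Mul(Rational(1, 2), Add(-4, 4))) = Add(-2, Mul(Rational(1, 2), 0)) = Add(-2, 0) = -2)
Add(Mul(Function('j')(-5), Function('p')(h, 6)), -14) = Add(Mul(-2, 16), -14) = Add(-32, -14) = -46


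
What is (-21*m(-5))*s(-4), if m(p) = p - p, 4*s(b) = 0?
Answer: 0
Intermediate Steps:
s(b) = 0 (s(b) = (¼)*0 = 0)
m(p) = 0
(-21*m(-5))*s(-4) = -21*0*0 = 0*0 = 0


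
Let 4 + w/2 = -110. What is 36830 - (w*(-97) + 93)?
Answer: 14621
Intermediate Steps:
w = -228 (w = -8 + 2*(-110) = -8 - 220 = -228)
36830 - (w*(-97) + 93) = 36830 - (-228*(-97) + 93) = 36830 - (22116 + 93) = 36830 - 1*22209 = 36830 - 22209 = 14621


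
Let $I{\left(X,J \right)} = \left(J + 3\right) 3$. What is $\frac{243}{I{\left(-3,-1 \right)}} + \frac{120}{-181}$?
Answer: $\frac{14421}{362} \approx 39.837$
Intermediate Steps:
$I{\left(X,J \right)} = 9 + 3 J$ ($I{\left(X,J \right)} = \left(3 + J\right) 3 = 9 + 3 J$)
$\frac{243}{I{\left(-3,-1 \right)}} + \frac{120}{-181} = \frac{243}{9 + 3 \left(-1\right)} + \frac{120}{-181} = \frac{243}{9 - 3} + 120 \left(- \frac{1}{181}\right) = \frac{243}{6} - \frac{120}{181} = 243 \cdot \frac{1}{6} - \frac{120}{181} = \frac{81}{2} - \frac{120}{181} = \frac{14421}{362}$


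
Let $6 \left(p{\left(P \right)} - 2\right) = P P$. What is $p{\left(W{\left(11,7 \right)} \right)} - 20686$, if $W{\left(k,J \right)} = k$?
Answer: $- \frac{123983}{6} \approx -20664.0$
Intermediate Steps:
$p{\left(P \right)} = 2 + \frac{P^{2}}{6}$ ($p{\left(P \right)} = 2 + \frac{P P}{6} = 2 + \frac{P^{2}}{6}$)
$p{\left(W{\left(11,7 \right)} \right)} - 20686 = \left(2 + \frac{11^{2}}{6}\right) - 20686 = \left(2 + \frac{1}{6} \cdot 121\right) - 20686 = \left(2 + \frac{121}{6}\right) - 20686 = \frac{133}{6} - 20686 = - \frac{123983}{6}$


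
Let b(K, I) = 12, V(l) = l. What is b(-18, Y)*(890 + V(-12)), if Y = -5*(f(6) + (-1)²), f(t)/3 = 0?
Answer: 10536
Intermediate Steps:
f(t) = 0 (f(t) = 3*0 = 0)
Y = -5 (Y = -5*(0 + (-1)²) = -5*(0 + 1) = -5*1 = -5)
b(-18, Y)*(890 + V(-12)) = 12*(890 - 12) = 12*878 = 10536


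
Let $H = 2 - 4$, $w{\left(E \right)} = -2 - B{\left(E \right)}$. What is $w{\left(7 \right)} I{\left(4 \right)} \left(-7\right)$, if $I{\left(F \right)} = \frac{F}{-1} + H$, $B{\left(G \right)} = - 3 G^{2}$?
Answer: $6090$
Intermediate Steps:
$w{\left(E \right)} = -2 + 3 E^{2}$ ($w{\left(E \right)} = -2 - - 3 E^{2} = -2 + 3 E^{2}$)
$H = -2$ ($H = 2 - 4 = -2$)
$I{\left(F \right)} = -2 - F$ ($I{\left(F \right)} = \frac{F}{-1} - 2 = - F - 2 = -2 - F$)
$w{\left(7 \right)} I{\left(4 \right)} \left(-7\right) = \left(-2 + 3 \cdot 7^{2}\right) \left(-2 - 4\right) \left(-7\right) = \left(-2 + 3 \cdot 49\right) \left(-2 - 4\right) \left(-7\right) = \left(-2 + 147\right) \left(-6\right) \left(-7\right) = 145 \left(-6\right) \left(-7\right) = \left(-870\right) \left(-7\right) = 6090$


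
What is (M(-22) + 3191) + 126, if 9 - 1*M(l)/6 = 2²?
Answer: 3347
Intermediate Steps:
M(l) = 30 (M(l) = 54 - 6*2² = 54 - 6*4 = 54 - 24 = 30)
(M(-22) + 3191) + 126 = (30 + 3191) + 126 = 3221 + 126 = 3347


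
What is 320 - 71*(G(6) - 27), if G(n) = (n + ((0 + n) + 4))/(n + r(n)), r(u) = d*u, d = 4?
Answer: 32987/15 ≈ 2199.1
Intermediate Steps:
r(u) = 4*u
G(n) = (4 + 2*n)/(5*n) (G(n) = (n + ((0 + n) + 4))/(n + 4*n) = (n + (n + 4))/((5*n)) = (n + (4 + n))*(1/(5*n)) = (4 + 2*n)*(1/(5*n)) = (4 + 2*n)/(5*n))
320 - 71*(G(6) - 27) = 320 - 71*((⅖)*(2 + 6)/6 - 27) = 320 - 71*((⅖)*(⅙)*8 - 27) = 320 - 71*(8/15 - 27) = 320 - 71*(-397/15) = 320 + 28187/15 = 32987/15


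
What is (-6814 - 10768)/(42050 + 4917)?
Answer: -17582/46967 ≈ -0.37435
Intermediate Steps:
(-6814 - 10768)/(42050 + 4917) = -17582/46967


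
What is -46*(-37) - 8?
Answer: 1694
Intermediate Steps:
-46*(-37) - 8 = 1702 - 8 = 1694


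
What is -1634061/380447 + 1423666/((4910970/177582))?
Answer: 16029269618444899/311393967265 ≈ 51476.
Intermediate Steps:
-1634061/380447 + 1423666/((4910970/177582)) = -1634061*1/380447 + 1423666/((4910970*(1/177582))) = -1634061/380447 + 1423666/(818495/29597) = -1634061/380447 + 1423666*(29597/818495) = -1634061/380447 + 42136242602/818495 = 16029269618444899/311393967265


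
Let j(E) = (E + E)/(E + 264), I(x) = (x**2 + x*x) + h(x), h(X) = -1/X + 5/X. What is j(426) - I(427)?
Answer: -17906470916/49105 ≈ -3.6466e+5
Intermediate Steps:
h(X) = 4/X
I(x) = 2*x**2 + 4/x (I(x) = (x**2 + x*x) + 4/x = (x**2 + x**2) + 4/x = 2*x**2 + 4/x)
j(E) = 2*E/(264 + E) (j(E) = (2*E)/(264 + E) = 2*E/(264 + E))
j(426) - I(427) = 2*426/(264 + 426) - 2*(2 + 427**3)/427 = 2*426/690 - 2*(2 + 77854483)/427 = 2*426*(1/690) - 2*77854485/427 = 142/115 - 1*155708970/427 = 142/115 - 155708970/427 = -17906470916/49105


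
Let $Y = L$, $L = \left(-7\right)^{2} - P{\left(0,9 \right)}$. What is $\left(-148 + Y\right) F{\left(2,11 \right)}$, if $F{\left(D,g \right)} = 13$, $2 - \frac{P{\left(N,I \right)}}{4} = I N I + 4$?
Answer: $-1183$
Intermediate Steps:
$P{\left(N,I \right)} = -8 - 4 N I^{2}$ ($P{\left(N,I \right)} = 8 - 4 \left(I N I + 4\right) = 8 - 4 \left(N I^{2} + 4\right) = 8 - 4 \left(4 + N I^{2}\right) = 8 - \left(16 + 4 N I^{2}\right) = -8 - 4 N I^{2}$)
$L = 57$ ($L = \left(-7\right)^{2} - \left(-8 - 0 \cdot 9^{2}\right) = 49 - \left(-8 - 0 \cdot 81\right) = 49 - \left(-8 + 0\right) = 49 - -8 = 49 + 8 = 57$)
$Y = 57$
$\left(-148 + Y\right) F{\left(2,11 \right)} = \left(-148 + 57\right) 13 = \left(-91\right) 13 = -1183$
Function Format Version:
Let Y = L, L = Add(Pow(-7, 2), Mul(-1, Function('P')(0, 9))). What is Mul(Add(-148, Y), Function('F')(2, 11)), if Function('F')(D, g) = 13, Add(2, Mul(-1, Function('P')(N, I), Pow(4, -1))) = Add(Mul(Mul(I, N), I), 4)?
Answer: -1183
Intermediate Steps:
Function('P')(N, I) = Add(-8, Mul(-4, N, Pow(I, 2))) (Function('P')(N, I) = Add(8, Mul(-4, Add(Mul(Mul(I, N), I), 4))) = Add(8, Mul(-4, Add(Mul(N, Pow(I, 2)), 4))) = Add(8, Mul(-4, Add(4, Mul(N, Pow(I, 2))))) = Add(8, Add(-16, Mul(-4, N, Pow(I, 2)))) = Add(-8, Mul(-4, N, Pow(I, 2))))
L = 57 (L = Add(Pow(-7, 2), Mul(-1, Add(-8, Mul(-4, 0, Pow(9, 2))))) = Add(49, Mul(-1, Add(-8, Mul(-4, 0, 81)))) = Add(49, Mul(-1, Add(-8, 0))) = Add(49, Mul(-1, -8)) = Add(49, 8) = 57)
Y = 57
Mul(Add(-148, Y), Function('F')(2, 11)) = Mul(Add(-148, 57), 13) = Mul(-91, 13) = -1183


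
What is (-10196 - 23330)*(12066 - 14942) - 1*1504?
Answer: 96419272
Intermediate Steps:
(-10196 - 23330)*(12066 - 14942) - 1*1504 = -33526*(-2876) - 1504 = 96420776 - 1504 = 96419272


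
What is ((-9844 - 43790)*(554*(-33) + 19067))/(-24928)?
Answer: 21051345/12464 ≈ 1689.0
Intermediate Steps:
((-9844 - 43790)*(554*(-33) + 19067))/(-24928) = -53634*(-18282 + 19067)*(-1/24928) = -53634*785*(-1/24928) = -42102690*(-1/24928) = 21051345/12464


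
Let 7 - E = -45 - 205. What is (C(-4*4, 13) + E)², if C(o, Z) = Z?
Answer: 72900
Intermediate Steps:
E = 257 (E = 7 - (-45 - 205) = 7 - 1*(-250) = 7 + 250 = 257)
(C(-4*4, 13) + E)² = (13 + 257)² = 270² = 72900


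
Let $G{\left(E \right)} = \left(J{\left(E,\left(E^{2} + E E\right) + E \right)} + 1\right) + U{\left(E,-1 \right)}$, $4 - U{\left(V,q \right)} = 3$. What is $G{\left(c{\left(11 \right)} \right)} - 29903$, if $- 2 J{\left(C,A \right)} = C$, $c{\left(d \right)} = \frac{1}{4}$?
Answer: $- \frac{239209}{8} \approx -29901.0$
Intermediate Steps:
$U{\left(V,q \right)} = 1$ ($U{\left(V,q \right)} = 4 - 3 = 1$)
$c{\left(d \right)} = \frac{1}{4}$
$J{\left(C,A \right)} = - \frac{C}{2}$
$G{\left(E \right)} = 2 - \frac{E}{2}$ ($G{\left(E \right)} = \left(- \frac{E}{2} + 1\right) + 1 = \left(1 - \frac{E}{2}\right) + 1 = 2 - \frac{E}{2}$)
$G{\left(c{\left(11 \right)} \right)} - 29903 = \left(2 - \frac{1}{8}\right) - 29903 = \frac{15}{8} - 29903 = - \frac{239209}{8}$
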